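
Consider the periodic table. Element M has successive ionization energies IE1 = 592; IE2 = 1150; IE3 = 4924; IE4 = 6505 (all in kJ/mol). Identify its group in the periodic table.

Look for the largest jump between consecutive ionization energies: IE3/IE2 ≈ 4.3, far larger than any earlier ratio.
That jump marks the point where a core electron is being removed. So the atom has 2 valence electrons.
A main-group element with 2 valence electrons is in group 2.

Group 2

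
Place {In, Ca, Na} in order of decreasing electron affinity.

Na > In > Ca

Electron affinity generally becomes more exothermic across a period toward the halogens and less exothermic down a group.
These sit on a diagonal, where the across-period and down-group effects partly cancel.
In > Ca: the two effects oppose for this pair; the across-period effect wins (29 vs 2 kJ/mol).
Na > In: period and group pull opposite ways; the down-group shift dominates (53 vs 29 kJ/mol).
Tabulated electron affinity (kJ/mol): Na 53, Ca 2, In 29.
So from highest to lowest: Na > In > Ca.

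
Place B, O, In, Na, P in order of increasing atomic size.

O, B, P, In, Na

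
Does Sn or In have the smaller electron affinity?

In

In is in period 5, group 13; Sn is in period 5, group 14.
EA tends to increase across a period and decrease down a group, though the pattern is less regular than for IE or radius.
All lie in period 5, so electron affinity increases left to right.
So In has the smaller electron affinity (In < Sn).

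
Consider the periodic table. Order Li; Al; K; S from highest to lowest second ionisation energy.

After 1 electron has been removed, what remains? Li⁺ is the bare [He] core; Al⁺ still has 2 valence electrons; K⁺ is the bare [Ar] core; S⁺ still has 5 valence electrons.
Pulling an electron out of a noble-gas core costs far more than removing a remaining valence electron, so K and Li sit at the high end of IE_2.
Valence configurations: Al⁺ [Ne]3s², S⁺ [Ne]3s²3p³.
Tabulated IE_2 (kJ/mol): Li 7298, Al 1817, K 3052, S 2252.
Overall IE_2 order: Al < S < K < Li.

Li > K > S > Al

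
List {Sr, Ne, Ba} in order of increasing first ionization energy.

Ba, Sr, Ne

Ne is in period 2, group 18; Sr is in period 5, group 2; Ba is in period 6, group 2.
Across a period the outer electron is held more tightly (higher IE₁); down a group it sits in a higher shell, more shielded, and comes off more easily.
Here both period and group differ, so the two effects have to be weighed against each other.
Sr > Ba: they share group 2; the group trend gives Sr the larger value.
Ne > Sr: relative to Sr, both the across-period and down-group shifts push Ne's first ionization energy up.
Tabulated first ionization energy (kJ/mol): Ne 2081, Sr 550, Ba 503.
So from lowest to highest: Ba < Sr < Ne.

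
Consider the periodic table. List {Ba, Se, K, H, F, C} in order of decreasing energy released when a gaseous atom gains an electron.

F, Se, C, H, K, Ba

H is in period 1, group 1; C is in period 2, group 14; F is in period 2, group 17; K is in period 4, group 1; Se is in period 4, group 16; Ba is in period 6, group 2.
EA tends to increase across a period and decrease down a group, though the pattern is less regular than for IE or radius.
Here both period and group differ, so the two effects have to be weighed against each other.
K > Ba: period and group pull opposite ways; the down-group shift dominates (48 vs 14 kJ/mol).
H > K: they share group 1; the group trend gives H the larger value.
C > H: the two effects oppose for this pair; the across-period effect wins (122 vs 73 kJ/mol).
Se > C: the two effects oppose for this pair; the across-period effect wins (195 vs 122 kJ/mol).
F > Se: both effects reinforce here, so F is clearly the higher of the two.
Tabulated electron affinity (kJ/mol): H 73, C 122, F 328, K 48, Se 195, Ba 14.
So from highest to lowest: F > Se > C > H > K > Ba.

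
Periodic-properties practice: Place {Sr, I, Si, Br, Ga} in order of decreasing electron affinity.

Br > I > Si > Ga > Sr

Si is in period 3, group 14; Ga is in period 4, group 13; Br is in period 4, group 17; Sr is in period 5, group 2; I is in period 5, group 17.
EA tends to increase across a period and decrease down a group, though the pattern is less regular than for IE or radius.
These span different periods and groups, so the two trends combine.
Ga > Sr: relative to Sr, both the across-period and down-group shifts push Ga's electron affinity up.
Si > Ga: both effects reinforce here, so Si is clearly the higher of the two.
I > Si: period and group pull opposite ways; the across-period shift dominates (295 vs 134 kJ/mol).
Br > I: Br sits above I in group 17, so the down-group effect alone puts Br higher.
Tabulated electron affinity (kJ/mol): Si 134, Ga 29, Br 325, Sr 5, I 295.
So from highest to lowest: Br > I > Si > Ga > Sr.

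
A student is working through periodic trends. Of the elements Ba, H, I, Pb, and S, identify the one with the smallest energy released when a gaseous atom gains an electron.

H is in period 1, group 1; S is in period 3, group 16; I is in period 5, group 17; Ba is in period 6, group 2; Pb is in period 6, group 14.
Electron affinity generally becomes more exothermic across a period toward the halogens and less exothermic down a group.
Neither a single period nor a single group — weigh both effects.
Pb > Ba: both are in period 6; the period trend gives Pb the larger value.
H > Pb: period and group pull opposite ways; the down-group shift dominates (73 vs 35 kJ/mol).
S > H: period and group pull opposite ways; the across-period shift dominates (200 vs 73 kJ/mol).
I > S: the two effects oppose for this pair; the across-period effect wins (295 vs 200 kJ/mol).
Approximate values (kJ/mol): H 73, S 200, I 295, Ba 14, Pb 35.
The smallest energy released when a gaseous atom gains an electron among these belongs to Ba.

Ba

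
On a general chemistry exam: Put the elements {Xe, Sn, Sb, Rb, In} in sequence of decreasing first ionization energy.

IE₁ increases left→right with effective nuclear charge and decreases top→bottom as the valence shell moves farther out.
All lie in period 5, so first ionization energy increases left to right.
So from highest to lowest: Xe > Sb > Sn > In > Rb.

Xe > Sb > Sn > In > Rb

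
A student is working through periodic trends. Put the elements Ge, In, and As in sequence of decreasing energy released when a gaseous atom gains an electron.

Ge > As > In

Ge is in period 4, group 14; As is in period 4, group 15; In is in period 5, group 13.
Atoms with high Z_eff and room in the valence shell (especially the halogens) have the most exothermic electron affinities.
Neither a single period nor a single group — weigh both effects.
As > In: relative to In, both the across-period and down-group shifts push As's electron affinity up.
Ge > As: this pair runs against the simple trend — see the exception note.
Note the exception: Ge has a higher electron affinity than As, contrary to the simple trend — adding an electron to As's half-filled 4p³ is unfavourable, so Ge (4p²) has the more exothermic EA.
For reference (kJ/mol): Ge 119, As 78, In 29.
So from highest to lowest: Ge > As > In.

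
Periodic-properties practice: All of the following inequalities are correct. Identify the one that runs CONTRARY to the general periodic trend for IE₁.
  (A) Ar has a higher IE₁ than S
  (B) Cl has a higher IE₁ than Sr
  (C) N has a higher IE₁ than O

(C)

The general trend: IE₁ increases across a period and decreases down a group.
(A) Ar (period 3, group 18) vs S (period 3, group 16): the stated order agrees with the simple trend.
(B) Cl (period 3, group 17) vs Sr (period 5, group 2): the stated order agrees with the simple trend.
(C) N (period 2, group 15) vs O (period 2, group 16): the stated order contradicts the simple trend.
The exception is (C): pairing an electron in O's 2p⁴ costs repulsion energy, so O ionizes more easily than half-filled N (2p³).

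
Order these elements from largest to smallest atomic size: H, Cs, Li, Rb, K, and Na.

Cs > Rb > K > Na > Li > H

H is in period 1, group 1; Li is in period 2, group 1; Na is in period 3, group 1; K is in period 4, group 1; Rb is in period 5, group 1; Cs is in period 6, group 1.
Radius decreases left→right (rising Z_eff, same n) and increases top→bottom (higher n).
All are in group 1, so atomic radius increases down the group.
So from largest to smallest: Cs > Rb > K > Na > Li > H.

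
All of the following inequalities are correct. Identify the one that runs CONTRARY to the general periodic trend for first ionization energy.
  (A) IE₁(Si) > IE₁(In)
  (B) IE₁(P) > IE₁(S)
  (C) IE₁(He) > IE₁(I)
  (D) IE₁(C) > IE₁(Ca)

The general trend: first ionization energy increases across a period and decreases down a group.
(A) Si (period 3, group 14) vs In (period 5, group 13): the stated order agrees with the simple trend.
(B) P (period 3, group 15) vs S (period 3, group 16): the stated order contradicts the simple trend.
(C) He (period 1, group 18) vs I (period 5, group 17): the stated order agrees with the simple trend.
(D) C (period 2, group 14) vs Ca (period 4, group 2): the stated order agrees with the simple trend.
The exception is (B): S (3p⁴) ionizes more easily than half-filled P (3p³) because the paired 3p electron in S is pushed out by e⁻–e⁻ repulsion.

(B)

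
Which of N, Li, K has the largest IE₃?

Li

The third ionization energy removes an electron from the +2 ion. For each element: N²⁺ still has 3 valence electrons; Li²⁺ is already 1 electron into the core; K²⁺ is already 1 electron into the core.
Usually core removal costs more than valence removal, but here the competition is close: a tightly held n=2 valence electron can cost more to remove than an n=3 core electron, so the actual values have to decide it.
Approximate IE_3 values (kJ/mol): N 4578, Li 11815, K 4420.
So the third ionization energies run K < N < Li.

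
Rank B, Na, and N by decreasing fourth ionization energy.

Consider each +3 ion: B³⁺ is the bare [He] core; Na³⁺ is already 2 electrons into the core; N³⁺ still has 2 valence electrons.
Core electrons are held far more tightly than valence electrons, so Na and B top the IE_4 order.
Tabulated IE_4 (kJ/mol): B 25026, Na 9543, N 7475.
Putting it together, IE_4: N < Na < B.

B > Na > N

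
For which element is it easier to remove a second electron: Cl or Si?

The second ionization energy removes an electron from the +1 ion. For each element: Cl⁺ still has 6 valence electrons; Si⁺ still has 3 valence electrons.
All are still removing valence electrons, so compare the +1 ions as you would atoms: IE_2 generally rises across a period (higher Z_eff) and falls down a group (larger shell), subject to the usual subshell exceptions.
Valence configurations: Cl⁺ [Ne]3s²3p⁴, Si⁺ [Ne]3s²3p¹.
The numbers (kJ/mol): Cl 2298, Si 1577.
Overall IE_2 order: Si < Cl.

Si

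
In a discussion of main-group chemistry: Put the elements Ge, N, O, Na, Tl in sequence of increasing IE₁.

Na < Tl < Ge < O < N

First ionization energy rises across a period (greater Z_eff holds electrons more tightly) and falls down a group (valence electrons are farther from the nucleus).
Neither a single period nor a single group — weigh both effects.
Tl > Na: period and group pull opposite ways; the across-period shift dominates (589 vs 496 kJ/mol).
Ge > Tl: relative to Tl, both the across-period and down-group shifts push Ge's first ionization energy up.
O > Ge: both effects reinforce here, so O is clearly the higher of the two.
N > O: this pair runs against the simple trend — see the exception note.
Note the exception: N has a higher first ionization energy than O, contrary to the simple trend — pairing an electron in O's 2p⁴ costs repulsion energy, so O ionizes more easily than half-filled N (2p³).
Tabulated first ionization energy (kJ/mol): N 1402, O 1314, Na 496, Ge 762, Tl 589.
So from lowest to highest: Na < Tl < Ge < O < N.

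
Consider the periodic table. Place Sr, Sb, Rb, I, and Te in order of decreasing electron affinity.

Rb is in period 5, group 1; Sr is in period 5, group 2; Sb is in period 5, group 15; Te is in period 5, group 16; I is in period 5, group 17.
EA tends to increase across a period and decrease down a group, though the pattern is less regular than for IE or radius.
All lie in period 5; the across-period trend (electron affinity increases left to right) applies, with the exception below.
Note the exception: Rb has a higher electron affinity than Sr, contrary to the simple trend — adding an electron to Sr (ns²) has to open a new, higher-energy np subshell, which is unfavourable.
For reference (kJ/mol): Rb 47, Sr 5, Sb 103, Te 190, I 295.
So from highest to lowest: I > Te > Sb > Rb > Sr.

I > Te > Sb > Rb > Sr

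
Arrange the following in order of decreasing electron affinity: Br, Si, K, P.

Br > Si > P > K

Si is in period 3, group 14; P is in period 3, group 15; K is in period 4, group 1; Br is in period 4, group 17.
Adding an electron releases more energy for atoms nearer the top right (short of the noble gases).
Neither a single period nor a single group — weigh both effects.
P > K: relative to K, both the across-period and down-group shifts push P's electron affinity up.
Si > P: this pair runs against the simple trend — see the exception note.
Br > Si: period and group pull opposite ways; the across-period shift dominates (325 vs 134 kJ/mol).
Note the exception: Si has a higher electron affinity than P, contrary to the simple trend — adding an electron to P's half-filled 3p³ is unfavourable, so Si (3p²) has the more exothermic EA.
For reference (kJ/mol): Si 134, P 72, K 48, Br 325.
So from highest to lowest: Br > Si > P > K.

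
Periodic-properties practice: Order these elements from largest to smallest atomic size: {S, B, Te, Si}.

Te > Si > S > B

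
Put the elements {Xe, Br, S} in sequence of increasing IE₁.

S < Br < Xe

S is in period 3, group 16; Br is in period 4, group 17; Xe is in period 5, group 18.
Removing the outermost electron gets harder across a period and easier down a group.
These sit on a diagonal, where the across-period and down-group effects partly cancel.
Br > S: the two effects oppose for this pair; the across-period effect wins (1140 vs 1000 kJ/mol).
Xe > Br: period and group pull opposite ways; the across-period shift dominates (1170 vs 1140 kJ/mol).
Tabulated first ionization energy (kJ/mol): S 1000, Br 1140, Xe 1170.
So from lowest to highest: S < Br < Xe.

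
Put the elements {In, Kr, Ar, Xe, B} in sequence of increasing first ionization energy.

B is in period 2, group 13; Ar is in period 3, group 18; Kr is in period 4, group 18; In is in period 5, group 13; Xe is in period 5, group 18.
IE₁ increases left→right with effective nuclear charge and decreases top→bottom as the valence shell moves farther out.
Neither a single period nor a single group — weigh both effects.
B > In: they share group 13; the group trend gives B the larger value.
Xe > B: period and group pull opposite ways; the across-period shift dominates (1170 vs 801 kJ/mol).
Kr > Xe: they share group 18; the group trend gives Kr the larger value.
Ar > Kr: Ar sits above Kr in group 18, so the down-group effect alone puts Ar higher.
Tabulated first ionization energy (kJ/mol): B 801, Ar 1521, Kr 1351, In 558, Xe 1170.
So from lowest to highest: In < B < Xe < Kr < Ar.

In, B, Xe, Kr, Ar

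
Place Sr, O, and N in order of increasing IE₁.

N is in period 2, group 15; O is in period 2, group 16; Sr is in period 5, group 2.
First ionization energy rises across a period (greater Z_eff holds electrons more tightly) and falls down a group (valence electrons are farther from the nucleus).
These span different periods and groups, so the two trends combine.
O > Sr: both effects reinforce here, so O is clearly the higher of the two.
N > O: this pair runs against the simple trend — see the exception note.
Note the exception: N has a higher first ionization energy than O, contrary to the simple trend — pairing an electron in O's 2p⁴ costs repulsion energy, so O ionizes more easily than half-filled N (2p³).
For reference (kJ/mol): N 1402, O 1314, Sr 550.
So from lowest to highest: Sr < O < N.

Sr, O, N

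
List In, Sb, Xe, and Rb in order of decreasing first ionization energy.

First ionization energy rises across a period (greater Z_eff holds electrons more tightly) and falls down a group (valence electrons are farther from the nucleus).
All lie in period 5, so first ionization energy increases left to right.
So from highest to lowest: Xe > Sb > In > Rb.

Xe > Sb > In > Rb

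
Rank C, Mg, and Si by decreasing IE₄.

The fourth ionization energy removes an electron from the +3 ion. For each element: C³⁺ still has 1 valence electron; Mg³⁺ is already 1 electron into the core; Si³⁺ still has 1 valence electron.
Core electrons are held far more tightly than valence electrons, so Mg tops the IE_4 order.
Valence configurations: C³⁺ [He]2s¹, Si³⁺ [Ne]3s¹.
The numbers (kJ/mol): C 6223, Mg 10543, Si 4356.
Hence IE_4: Si < C < Mg.

Mg > C > Si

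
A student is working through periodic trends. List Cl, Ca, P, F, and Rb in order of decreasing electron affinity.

F is in period 2, group 17; P is in period 3, group 15; Cl is in period 3, group 17; Ca is in period 4, group 2; Rb is in period 5, group 1.
Atoms with high Z_eff and room in the valence shell (especially the halogens) have the most exothermic electron affinities.
Here both period and group differ, so the two effects have to be weighed against each other.
Rb > Ca: this pair runs against the simple trend — see the exception note.
P > Rb: relative to Rb, both the across-period and down-group shifts push P's electron affinity up.
F > P: both effects reinforce here, so F is clearly the higher of the two.
Cl > F: this pair runs against the simple trend — see the exception note.
Note the exception: Rb has a higher electron affinity than Ca, contrary to the simple trend — adding an electron to Ca (ns²) has to open a new, higher-energy np subshell, which is unfavourable.
Note the exception: Cl has a higher electron affinity than F, contrary to the simple trend — F's small 2p subshell makes the incoming electron feel strong e⁻–e⁻ repulsion, so Cl actually releases more energy on gaining an electron.
Tabulated electron affinity (kJ/mol): F 328, P 72, Cl 349, Ca 2, Rb 47.
So from highest to lowest: Cl > F > P > Rb > Ca.

Cl > F > P > Rb > Ca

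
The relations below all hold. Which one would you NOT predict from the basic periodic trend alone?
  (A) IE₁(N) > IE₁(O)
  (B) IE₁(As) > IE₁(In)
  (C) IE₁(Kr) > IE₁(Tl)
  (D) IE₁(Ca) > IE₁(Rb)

(A)

The general trend: first ionisation energy increases across a period and decreases down a group.
(A) N (period 2, group 15) vs O (period 2, group 16): the stated order contradicts the simple trend.
(B) As (period 4, group 15) vs In (period 5, group 13): the stated order agrees with the simple trend.
(C) Kr (period 4, group 18) vs Tl (period 6, group 13): the stated order agrees with the simple trend.
(D) Ca (period 4, group 2) vs Rb (period 5, group 1): the stated order agrees with the simple trend.
The exception is (A): pairing an electron in O's 2p⁴ costs repulsion energy, so O ionizes more easily than half-filled N (2p³).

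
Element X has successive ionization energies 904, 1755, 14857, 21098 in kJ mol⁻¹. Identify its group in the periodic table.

Group 2

Look for the largest jump between consecutive ionization energies: IE3/IE2 ≈ 8.5, far larger than any earlier ratio.
That jump marks the point where a core electron is being removed. So the atom has 2 valence electrons.
A main-group element with 2 valence electrons is in group 2.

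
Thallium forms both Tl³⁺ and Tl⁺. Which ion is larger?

Tl⁺

Both ions have Z = 81 protons, but Tl³⁺ has lost more electrons, so its remaining electrons feel a larger effective nuclear charge per electron and are pulled in more tightly.
Higher positive charge → smaller ion, so Tl⁺ > Tl³⁺.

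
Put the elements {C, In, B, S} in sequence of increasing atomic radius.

B is in period 2, group 13; C is in period 2, group 14; S is in period 3, group 16; In is in period 5, group 13.
Radius decreases left→right (rising Z_eff, same n) and increases top→bottom (higher n).
Here both period and group differ, so the two effects have to be weighed against each other.
B > C: B lies to the left of C in period 2, so the across-period effect alone puts B larger.
S > B: period and group pull opposite ways; the down-group shift dominates (103 vs 85 pm).
In > S: relative to S, both the across-period and down-group shifts push In's atomic radius up.
Tabulated atomic radius (pm): B 85, C 75, S 103, In 142.
So from smallest to largest: C < B < S < In.

C, B, S, In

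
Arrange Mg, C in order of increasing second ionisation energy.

The second ionization energy removes an electron from the +1 ion. For each element: Mg⁺ still has 1 valence electron; C⁺ still has 3 valence electrons.
All are still removing valence electrons, so compare the +1 ions as you would atoms: IE_2 generally rises across a period (higher Z_eff) and falls down a group (larger shell), subject to the usual subshell exceptions.
Valence configurations: Mg⁺ [Ne]3s¹, C⁺ [He]2s²2p¹.
Tabulated IE_2 (kJ/mol): Mg 1451, C 2353.
So the second ionization energies run Mg < C.

Mg < C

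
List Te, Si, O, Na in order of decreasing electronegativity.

O > Te > Si > Na

Atoms toward the upper right of the periodic table pull bonding electrons most strongly.
These span different periods and groups, so the two trends combine.
Si > Na: Si lies to the right of Na in period 3, so the across-period effect alone puts Si higher.
Te > Si: the two effects oppose for this pair; the across-period effect wins (2.10 vs 1.90).
O > Te: O sits above Te in group 16, so the down-group effect alone puts O higher.
Tabulated electronegativity (Pauling): O 3.44, Na 0.93, Si 1.90, Te 2.10.
So from highest to lowest: O > Te > Si > Na.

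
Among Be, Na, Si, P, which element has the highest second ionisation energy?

Na

Consider each +1 ion: Be⁺ still has 1 valence electron; Na⁺ is the bare [Ne] core; Si⁺ still has 3 valence electrons; P⁺ still has 4 valence electrons.
Core electrons are held far more tightly than valence electrons, so Na tops the IE_2 order.
Valence configurations: Be⁺ [He]2s¹, Si⁺ [Ne]3s²3p¹, P⁺ [Ne]3s²3p².
Tabulated IE_2 (kJ/mol): Be 1757, Na 4562, Si 1577, P 1907.
Overall IE_2 order: Si < Be < P < Na.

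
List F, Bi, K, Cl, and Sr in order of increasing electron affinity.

Sr < K < Bi < F < Cl

F is in period 2, group 17; Cl is in period 3, group 17; K is in period 4, group 1; Sr is in period 5, group 2; Bi is in period 6, group 15.
Electron affinity generally becomes more exothermic across a period toward the halogens and less exothermic down a group.
Neither a single period nor a single group — weigh both effects.
K > Sr: the two effects oppose for this pair; the down-group effect wins (48 vs 5 kJ/mol).
Bi > K: the two effects oppose for this pair; the across-period effect wins (91 vs 48 kJ/mol).
F > Bi: both effects reinforce here, so F is clearly the higher of the two.
Cl > F: this pair runs against the simple trend — see the exception note.
Note the exception: Cl has a higher electron affinity than F, contrary to the simple trend — F's small 2p subshell makes the incoming electron feel strong e⁻–e⁻ repulsion, so Cl actually releases more energy on gaining an electron.
For reference (kJ/mol): F 328, Cl 349, K 48, Sr 5, Bi 91.
So from lowest to highest: Sr < K < Bi < F < Cl.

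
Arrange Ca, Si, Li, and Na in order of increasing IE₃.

IE_3 is the cost of taking one more electron from the +2 cation: Ca²⁺ is the bare [Ar] core; Si²⁺ still has 2 valence electrons; Li²⁺ is already 1 electron into the core; Na²⁺ is already 1 electron into the core.
Breaking into a closed-shell core is much more expensive than removing a leftover valence electron — Ca, Na and Li have the largest IE_3 here.
The numbers (kJ/mol): Ca 4912, Si 3232, Li 11815, Na 6910.
So the third ionization energies run Si < Ca < Na < Li.

Si < Ca < Na < Li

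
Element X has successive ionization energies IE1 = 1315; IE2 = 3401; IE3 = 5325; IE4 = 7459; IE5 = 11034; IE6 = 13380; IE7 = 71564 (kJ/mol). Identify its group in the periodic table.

Group 16

Look for the largest jump between consecutive ionization energies: IE7/IE6 ≈ 5.3, far larger than any earlier ratio.
That jump marks the point where a core electron is being removed. So the atom has 6 valence electrons.
A main-group element with 6 valence electrons is in group 16.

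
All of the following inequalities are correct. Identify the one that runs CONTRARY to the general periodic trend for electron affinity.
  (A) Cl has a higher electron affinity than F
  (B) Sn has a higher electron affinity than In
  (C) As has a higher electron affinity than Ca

The general trend: electron affinity increases across a period and decreases down a group.
(A) Cl (period 3, group 17) vs F (period 2, group 17): the stated order contradicts the simple trend.
(B) Sn (period 5, group 14) vs In (period 5, group 13): the stated order agrees with the simple trend.
(C) As (period 4, group 15) vs Ca (period 4, group 2): the stated order agrees with the simple trend.
The exception is (A): F's small 2p subshell makes the incoming electron feel strong e⁻–e⁻ repulsion, so Cl actually releases more energy on gaining an electron.

(A)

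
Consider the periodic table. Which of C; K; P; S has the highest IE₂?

IE_2 is the cost of taking one more electron from the +1 cation: C⁺ still has 3 valence electrons; K⁺ is the bare [Ar] core; P⁺ still has 4 valence electrons; S⁺ still has 5 valence electrons.
Pulling an electron out of a noble-gas core costs far more than removing a remaining valence electron, so K sits at the high end of IE_2.
Valence configurations: C⁺ [He]2s²2p¹, P⁺ [Ne]3s²3p², S⁺ [Ne]3s²3p³.
Tabulated IE_2 (kJ/mol): C 2353, K 3052, P 1907, S 2252.
Overall IE_2 order: P < S < C < K.

K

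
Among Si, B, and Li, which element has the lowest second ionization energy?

Si

After 1 electron has been removed, what remains? Si⁺ still has 3 valence electrons; B⁺ still has 2 valence electrons; Li⁺ is the bare [He] core.
Breaking into a closed-shell core is much more expensive than removing a leftover valence electron — Li has the largest IE_2 here.
Valence configurations: Si⁺ [Ne]3s²3p¹, B⁺ [He]2s².
Tabulated IE_2 (kJ/mol): Si 1577, B 2427, Li 7298.
So the second ionization energies run Si < B < Li.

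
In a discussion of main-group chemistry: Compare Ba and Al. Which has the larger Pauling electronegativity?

Al

Al is in period 3, group 13; Ba is in period 6, group 2.
Electronegativity increases across a period and decreases down a group, tracking effective nuclear charge and atomic size.
Here both period and group differ, so the two effects have to be weighed against each other.
Al > Ba: both effects reinforce here, so Al is clearly the higher of the two.
Approximate values (Pauling): Al 1.61, Ba 0.89.
So Al has the larger Pauling electronegativity (Al > Ba).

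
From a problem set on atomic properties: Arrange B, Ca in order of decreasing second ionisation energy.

B > Ca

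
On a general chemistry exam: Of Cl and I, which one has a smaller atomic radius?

Cl

Cl is in period 3, group 17; I is in period 5, group 17.
Moving right in a period, electrons are added to the same shell under a stronger nuclear pull, so atoms get smaller; moving down, a new shell is opened and atoms get larger.
All are in group 17, so atomic radius increases down the group.
So Cl has the smaller atomic radius (Cl < I).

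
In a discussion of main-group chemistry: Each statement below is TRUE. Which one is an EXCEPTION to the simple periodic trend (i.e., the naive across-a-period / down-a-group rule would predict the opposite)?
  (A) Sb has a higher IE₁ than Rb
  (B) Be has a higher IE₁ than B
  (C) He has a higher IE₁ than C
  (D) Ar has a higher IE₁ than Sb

The general trend: IE₁ increases across a period and decreases down a group.
(A) Sb (period 5, group 15) vs Rb (period 5, group 1): the stated order agrees with the simple trend.
(B) Be (period 2, group 2) vs B (period 2, group 13): the stated order contradicts the simple trend.
(C) He (period 1, group 18) vs C (period 2, group 14): the stated order agrees with the simple trend.
(D) Ar (period 3, group 18) vs Sb (period 5, group 15): the stated order agrees with the simple trend.
The exception is (B): removing B's lone 2p electron is easier than breaking Be's filled 2s².

(B)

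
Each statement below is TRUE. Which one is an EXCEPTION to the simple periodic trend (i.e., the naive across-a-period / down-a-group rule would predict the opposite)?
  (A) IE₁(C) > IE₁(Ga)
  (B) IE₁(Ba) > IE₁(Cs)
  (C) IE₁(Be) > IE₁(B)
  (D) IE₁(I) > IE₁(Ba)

(C)

The general trend: first ionization energy increases across a period and decreases down a group.
(A) C (period 2, group 14) vs Ga (period 4, group 13): the stated order agrees with the simple trend.
(B) Ba (period 6, group 2) vs Cs (period 6, group 1): the stated order agrees with the simple trend.
(C) Be (period 2, group 2) vs B (period 2, group 13): the stated order contradicts the simple trend.
(D) I (period 5, group 17) vs Ba (period 6, group 2): the stated order agrees with the simple trend.
The exception is (C): removing B's lone 2p electron is easier than breaking Be's filled 2s².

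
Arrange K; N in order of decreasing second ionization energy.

After 1 electron has been removed, what remains? K⁺ is the bare [Ar] core; N⁺ still has 4 valence electrons.
Core electrons are held far more tightly than valence electrons, so K tops the IE_2 order.
Tabulated IE_2 (kJ/mol): K 3052, N 2856.
Overall IE_2 order: N < K.

K, N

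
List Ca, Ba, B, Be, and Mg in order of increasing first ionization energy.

Ba < Ca < Mg < B < Be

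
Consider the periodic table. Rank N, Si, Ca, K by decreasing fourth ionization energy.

N, Ca, K, Si

The fourth ionization energy removes an electron from the +3 ion. For each element: N³⁺ still has 2 valence electrons; Si³⁺ still has 1 valence electron; Ca³⁺ is already 1 electron into the core; K³⁺ is already 2 electrons into the core.
Usually core removal costs more than valence removal, but here the competition is close: a tightly held n=2 valence electron can cost more to remove than an n=3 core electron, so the actual values have to decide it.
Valence configurations: N³⁺ [He]2s², Si³⁺ [Ne]3s¹.
Approximate IE_4 values (kJ/mol): N 7475, Si 4356, Ca 6491, K 5877.
Hence IE_4: Si < K < Ca < N.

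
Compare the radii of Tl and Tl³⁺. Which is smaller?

Forming Tl³⁺ removes 3 electrons from Tl. Fewer electrons for the same nuclear charge means less shielding and a higher Z_eff on the remaining electrons, and for main-group metals the entire outer shell is lost.
A cation is smaller than its parent atom: Tl³⁺ < Tl.

Tl³⁺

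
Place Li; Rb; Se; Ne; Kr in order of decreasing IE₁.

Li is in period 2, group 1; Ne is in period 2, group 18; Se is in period 4, group 16; Kr is in period 4, group 18; Rb is in period 5, group 1.
IE₁ increases left→right with effective nuclear charge and decreases top→bottom as the valence shell moves farther out.
Here both period and group differ, so the two effects have to be weighed against each other.
Li > Rb: Li sits above Rb in group 1, so the down-group effect alone puts Li higher.
Se > Li: the two effects oppose for this pair; the across-period effect wins (941 vs 520 kJ/mol).
Kr > Se: Kr lies to the right of Se in period 4, so the across-period effect alone puts Kr higher.
Ne > Kr: they share group 18; the group trend gives Ne the larger value.
Tabulated first ionization energy (kJ/mol): Li 520, Ne 2081, Se 941, Kr 1351, Rb 403.
So from highest to lowest: Ne > Kr > Se > Li > Rb.

Ne, Kr, Se, Li, Rb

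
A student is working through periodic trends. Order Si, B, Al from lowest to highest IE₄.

Si, Al, B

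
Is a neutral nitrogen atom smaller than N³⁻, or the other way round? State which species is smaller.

N

Forming N³⁻ adds 3 electrons to N. More electron–electron repulsion in the same shell, with unchanged nuclear charge, lets the cloud expand.
An anion is larger than its parent atom: N³⁻ > N.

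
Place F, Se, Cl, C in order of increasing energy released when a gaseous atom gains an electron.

C < Se < F < Cl

C is in period 2, group 14; F is in period 2, group 17; Cl is in period 3, group 17; Se is in period 4, group 16.
Atoms with high Z_eff and room in the valence shell (especially the halogens) have the most exothermic electron affinities.
These span different periods and groups, so the two trends combine.
Se > C: the two effects oppose for this pair; the across-period effect wins (195 vs 122 kJ/mol).
F > Se: relative to Se, both the across-period and down-group shifts push F's electron affinity up.
Cl > F: this pair runs against the simple trend — see the exception note.
Note the exception: Cl has a higher electron affinity than F, contrary to the simple trend — F's small 2p subshell makes the incoming electron feel strong e⁻–e⁻ repulsion, so Cl actually releases more energy on gaining an electron.
For reference (kJ/mol): C 122, F 328, Cl 349, Se 195.
So from lowest to highest: C < Se < F < Cl.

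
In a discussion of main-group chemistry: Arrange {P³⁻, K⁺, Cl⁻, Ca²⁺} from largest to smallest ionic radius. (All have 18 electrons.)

P³⁻ > Cl⁻ > K⁺ > Ca²⁺

All of these have 18 electrons, so size is governed by nuclear charge alone: the more protons, the stronger the pull on the same electron cloud, and the smaller the ion.
Nuclear charges: Ca²⁺ (Z=20), K⁺ (Z=19), Cl⁻ (Z=17), P³⁻ (Z=15).
Largest to smallest: P³⁻ > Cl⁻ > K⁺ > Ca²⁺.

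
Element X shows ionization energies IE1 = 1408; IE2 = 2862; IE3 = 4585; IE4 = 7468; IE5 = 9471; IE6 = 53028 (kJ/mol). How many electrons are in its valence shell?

5

Look for the largest jump between consecutive ionization energies: IE6/IE5 ≈ 5.6, far larger than any earlier ratio.
That jump marks the point where a core electron is being removed. So the atom has 5 valence electrons.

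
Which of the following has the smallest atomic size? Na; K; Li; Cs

Across a period the added protons contract the valence shell; down a group each new principal shell makes the atom larger.
All are in group 1, so atomic radius increases down the group.
The smallest atomic size among these belongs to Li.

Li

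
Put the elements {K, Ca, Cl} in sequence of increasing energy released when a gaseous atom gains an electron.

Ca < K < Cl

Cl is in period 3, group 17; K is in period 4, group 1; Ca is in period 4, group 2.
Adding an electron releases more energy for atoms nearer the top right (short of the noble gases).
These span different periods and groups, so the two trends combine.
K > Ca: this pair runs against the simple trend — see the exception note.
Cl > K: both effects reinforce here, so Cl is clearly the higher of the two.
Note the exception: K has a higher electron affinity than Ca, contrary to the simple trend — adding an electron to Ca (ns²) has to open a new, higher-energy np subshell, which is unfavourable.
For reference (kJ/mol): Cl 349, K 48, Ca 2.
So from lowest to highest: Ca < K < Cl.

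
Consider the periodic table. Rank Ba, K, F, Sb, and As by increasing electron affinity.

Ba < K < As < Sb < F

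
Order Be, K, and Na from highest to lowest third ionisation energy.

Be > Na > K

Consider each +2 ion: Be²⁺ is the bare [He] core; K²⁺ is already 1 electron into the core; Na²⁺ is already 1 electron into the core.
All of these are removing an electron from a noble-gas core or deeper; the smaller core (lower principal quantum number) is held far more tightly, and within a period the higher nuclear charge binds the same core more tightly.
The numbers (kJ/mol): Be 14849, K 4420, Na 6910.
Hence IE_3: K < Na < Be.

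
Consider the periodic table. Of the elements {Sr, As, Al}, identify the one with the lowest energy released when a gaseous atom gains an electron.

Al is in period 3, group 13; As is in period 4, group 15; Sr is in period 5, group 2.
Atoms with high Z_eff and room in the valence shell (especially the halogens) have the most exothermic electron affinities.
These span different periods and groups, so the two trends combine.
Al > Sr: relative to Sr, both the across-period and down-group shifts push Al's electron affinity up.
As > Al: period and group pull opposite ways; the across-period shift dominates (78 vs 42 kJ/mol).
Tabulated electron affinity (kJ/mol): Al 42, As 78, Sr 5.
The lowest energy released when a gaseous atom gains an electron among these belongs to Sr.

Sr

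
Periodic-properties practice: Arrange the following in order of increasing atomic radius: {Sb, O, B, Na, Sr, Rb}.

O, B, Sb, Na, Sr, Rb

Moving right in a period, electrons are added to the same shell under a stronger nuclear pull, so atoms get smaller; moving down, a new shell is opened and atoms get larger.
Neither a single period nor a single group — weigh both effects.
B > O: B lies to the left of O in period 2, so the across-period effect alone puts B larger.
Sb > B: the two effects oppose for this pair; the down-group effect wins (140 vs 85 pm).
Na > Sb: the two effects oppose for this pair; the across-period effect wins (155 vs 140 pm).
Sr > Na: period and group pull opposite ways; the down-group shift dominates (185 vs 155 pm).
Rb > Sr: Rb lies to the left of Sr in period 5, so the across-period effect alone puts Rb larger.
Approximate values (pm): B 85, O 63, Na 155, Rb 210, Sr 185, Sb 140.
So from smallest to largest: O < B < Sb < Na < Sr < Rb.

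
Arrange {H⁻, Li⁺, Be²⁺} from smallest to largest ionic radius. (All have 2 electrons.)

Be²⁺, Li⁺, H⁻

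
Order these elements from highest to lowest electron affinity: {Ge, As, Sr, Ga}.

Ga is in period 4, group 13; Ge is in period 4, group 14; As is in period 4, group 15; Sr is in period 5, group 2.
Atoms with high Z_eff and room in the valence shell (especially the halogens) have the most exothermic electron affinities.
Neither a single period nor a single group — weigh both effects.
Ga > Sr: relative to Sr, both the across-period and down-group shifts push Ga's electron affinity up.
As > Ga: As lies to the right of Ga in period 4, so the across-period effect alone puts As higher.
Ge > As: this pair runs against the simple trend — see the exception note.
Note the exception: Ge has a higher electron affinity than As, contrary to the simple trend — adding an electron to As's half-filled 4p³ is unfavourable, so Ge (4p²) has the more exothermic EA.
Approximate values (kJ/mol): Ga 29, Ge 119, As 78, Sr 5.
So from highest to lowest: Ge > As > Ga > Sr.

Ge, As, Ga, Sr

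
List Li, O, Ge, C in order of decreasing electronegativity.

O > C > Ge > Li

EN rises left→right (higher Z_eff, smaller atoms) and falls top→bottom (larger, more shielded atoms).
Neither a single period nor a single group — weigh both effects.
Ge > Li: period and group pull opposite ways; the across-period shift dominates (2.01 vs 0.98).
C > Ge: they share group 14; the group trend gives C the larger value.
O > C: O lies to the right of C in period 2, so the across-period effect alone puts O higher.
For reference (Pauling): Li 0.98, C 2.55, O 3.44, Ge 2.01.
So from highest to lowest: O > C > Ge > Li.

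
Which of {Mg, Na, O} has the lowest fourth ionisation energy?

O

The fourth ionization energy removes an electron from the +3 ion. For each element: Mg³⁺ is already 1 electron into the core; Na³⁺ is already 2 electrons into the core; O³⁺ still has 3 valence electrons.
Pulling an electron out of a noble-gas core costs far more than removing a remaining valence electron, so Na and Mg sit at the high end of IE_4.
Tabulated IE_4 (kJ/mol): Mg 10543, Na 9543, O 7469.
Hence IE_4: O < Na < Mg.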